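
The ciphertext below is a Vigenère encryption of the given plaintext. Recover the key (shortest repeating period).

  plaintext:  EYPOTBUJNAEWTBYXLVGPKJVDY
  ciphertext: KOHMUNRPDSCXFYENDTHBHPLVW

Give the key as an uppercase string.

  i= 0: K-E =  6 → G
  i= 1: O-Y = 16 → Q
  i= 2: H-P = 18 → S
  i= 3: M-O = 24 → Y
  i= 4: U-T =  1 → B
  i= 5: N-B = 12 → M
  i= 6: R-U = 23 → X
  i= 7: P-J =  6 → G
  i= 8: D-N = 16 → Q
  i= 9: S-A = 18 → S
  i=10: C-E = 24 → Y
  i=11: X-W =  1 → B
  i=12: F-T = 12 → M
  i=13: Y-B = 23 → X
  i=14: E-Y =  6 → G
  i=15: N-X = 16 → Q
  i=16: D-L = 18 → S
  i=17: T-V = 24 → Y
  i=18: H-G =  1 → B
  i=19: B-P = 12 → M
  i=20: H-K = 23 → X
  i=21: P-J =  6 → G
  i=22: L-V = 16 → Q
  i=23: V-D = 18 → S
  i=24: W-Y = 24 → Y
  shifts repeat with period 7: GQSYBMX

GQSYBMX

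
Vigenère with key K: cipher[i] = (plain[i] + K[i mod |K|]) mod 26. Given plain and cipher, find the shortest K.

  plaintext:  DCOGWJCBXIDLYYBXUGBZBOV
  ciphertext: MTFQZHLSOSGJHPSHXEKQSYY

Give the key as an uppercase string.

JRRKDY

  i= 0: M-D =  9 → J
  i= 1: T-C = 17 → R
  i= 2: F-O = 17 → R
  i= 3: Q-G = 10 → K
  i= 4: Z-W =  3 → D
  i= 5: H-J = 24 → Y
  i= 6: L-C =  9 → J
  i= 7: S-B = 17 → R
  i= 8: O-X = 17 → R
  i= 9: S-I = 10 → K
  i=10: G-D =  3 → D
  i=11: J-L = 24 → Y
  i=12: H-Y =  9 → J
  i=13: P-Y = 17 → R
  i=14: S-B = 17 → R
  i=15: H-X = 10 → K
  i=16: X-U =  3 → D
  i=17: E-G = 24 → Y
  i=18: K-B =  9 → J
  i=19: Q-Z = 17 → R
  i=20: S-B = 17 → R
  i=21: Y-O = 10 → K
  i=22: Y-V =  3 → D
  shifts repeat with period 6: JRRKDY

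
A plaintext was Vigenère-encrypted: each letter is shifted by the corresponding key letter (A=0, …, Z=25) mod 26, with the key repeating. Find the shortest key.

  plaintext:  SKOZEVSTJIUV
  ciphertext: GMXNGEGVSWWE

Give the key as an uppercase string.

OCJ

  i= 0: G-S = 14 → O
  i= 1: M-K =  2 → C
  i= 2: X-O =  9 → J
  i= 3: N-Z = 14 → O
  i= 4: G-E =  2 → C
  i= 5: E-V =  9 → J
  i= 6: G-S = 14 → O
  i= 7: V-T =  2 → C
  i= 8: S-J =  9 → J
  i= 9: W-I = 14 → O
  i=10: W-U =  2 → C
  i=11: E-V =  9 → J
  shifts repeat with period 3: OCJ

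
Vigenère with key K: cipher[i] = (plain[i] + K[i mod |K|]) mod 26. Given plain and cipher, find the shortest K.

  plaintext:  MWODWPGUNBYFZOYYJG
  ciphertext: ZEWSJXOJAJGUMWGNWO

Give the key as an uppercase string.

  i= 0: Z-M = 13 → N
  i= 1: E-W =  8 → I
  i= 2: W-O =  8 → I
  i= 3: S-D = 15 → P
  i= 4: J-W = 13 → N
  i= 5: X-P =  8 → I
  i= 6: O-G =  8 → I
  i= 7: J-U = 15 → P
  i= 8: A-N = 13 → N
  i= 9: J-B =  8 → I
  i=10: G-Y =  8 → I
  i=11: U-F = 15 → P
  i=12: M-Z = 13 → N
  i=13: W-O =  8 → I
  i=14: G-Y =  8 → I
  i=15: N-Y = 15 → P
  i=16: W-J = 13 → N
  i=17: O-G =  8 → I
  shifts repeat with period 4: NIIP

NIIP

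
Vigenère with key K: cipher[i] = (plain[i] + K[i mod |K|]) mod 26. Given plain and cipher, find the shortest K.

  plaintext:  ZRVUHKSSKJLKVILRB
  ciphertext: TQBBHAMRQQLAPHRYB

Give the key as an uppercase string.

  i= 0: T-Z = 20 → U
  i= 1: Q-R = 25 → Z
  i= 2: B-V =  6 → G
  i= 3: B-U =  7 → H
  i= 4: H-H =  0 → A
  i= 5: A-K = 16 → Q
  i= 6: M-S = 20 → U
  i= 7: R-S = 25 → Z
  i= 8: Q-K =  6 → G
  i= 9: Q-J =  7 → H
  i=10: L-L =  0 → A
  i=11: A-K = 16 → Q
  i=12: P-V = 20 → U
  i=13: H-I = 25 → Z
  i=14: R-L =  6 → G
  i=15: Y-R =  7 → H
  i=16: B-B =  0 → A
  shifts repeat with period 6: UZGHAQ

UZGHAQ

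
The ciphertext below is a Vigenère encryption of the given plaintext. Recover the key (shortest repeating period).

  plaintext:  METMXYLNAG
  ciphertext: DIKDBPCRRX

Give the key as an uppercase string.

RER

  i= 0: D-M = 17 → R
  i= 1: I-E =  4 → E
  i= 2: K-T = 17 → R
  i= 3: D-M = 17 → R
  i= 4: B-X =  4 → E
  i= 5: P-Y = 17 → R
  i= 6: C-L = 17 → R
  i= 7: R-N =  4 → E
  i= 8: R-A = 17 → R
  i= 9: X-G = 17 → R
  shifts repeat with period 3: RER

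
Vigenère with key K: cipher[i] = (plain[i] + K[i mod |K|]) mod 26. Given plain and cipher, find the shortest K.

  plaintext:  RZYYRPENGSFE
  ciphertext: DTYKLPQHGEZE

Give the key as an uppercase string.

MUA

  i= 0: D-R = 12 → M
  i= 1: T-Z = 20 → U
  i= 2: Y-Y =  0 → A
  i= 3: K-Y = 12 → M
  i= 4: L-R = 20 → U
  i= 5: P-P =  0 → A
  i= 6: Q-E = 12 → M
  i= 7: H-N = 20 → U
  i= 8: G-G =  0 → A
  i= 9: E-S = 12 → M
  i=10: Z-F = 20 → U
  i=11: E-E =  0 → A
  shifts repeat with period 3: MUA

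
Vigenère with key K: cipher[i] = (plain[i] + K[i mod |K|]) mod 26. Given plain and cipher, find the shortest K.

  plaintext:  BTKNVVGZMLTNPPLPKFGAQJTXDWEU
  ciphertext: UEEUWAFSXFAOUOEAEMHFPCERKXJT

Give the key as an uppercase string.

  i= 0: U-B = 19 → T
  i= 1: E-T = 11 → L
  i= 2: E-K = 20 → U
  i= 3: U-N =  7 → H
  i= 4: W-V =  1 → B
  i= 5: A-V =  5 → F
  i= 6: F-G = 25 → Z
  i= 7: S-Z = 19 → T
  i= 8: X-M = 11 → L
  i= 9: F-L = 20 → U
  i=10: A-T =  7 → H
  i=11: O-N =  1 → B
  i=12: U-P =  5 → F
  i=13: O-P = 25 → Z
  i=14: E-L = 19 → T
  i=15: A-P = 11 → L
  i=16: E-K = 20 → U
  i=17: M-F =  7 → H
  i=18: H-G =  1 → B
  i=19: F-A =  5 → F
  i=20: P-Q = 25 → Z
  i=21: C-J = 19 → T
  i=22: E-T = 11 → L
  i=23: R-X = 20 → U
  i=24: K-D =  7 → H
  i=25: X-W =  1 → B
  i=26: J-E =  5 → F
  i=27: T-U = 25 → Z
  shifts repeat with period 7: TLUHBFZ

TLUHBFZ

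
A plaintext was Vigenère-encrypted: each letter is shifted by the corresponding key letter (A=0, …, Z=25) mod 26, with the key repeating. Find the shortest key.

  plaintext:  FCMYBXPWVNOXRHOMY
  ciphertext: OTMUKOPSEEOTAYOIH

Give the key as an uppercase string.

  i= 0: O-F =  9 → J
  i= 1: T-C = 17 → R
  i= 2: M-M =  0 → A
  i= 3: U-Y = 22 → W
  i= 4: K-B =  9 → J
  i= 5: O-X = 17 → R
  i= 6: P-P =  0 → A
  i= 7: S-W = 22 → W
  i= 8: E-V =  9 → J
  i= 9: E-N = 17 → R
  i=10: O-O =  0 → A
  i=11: T-X = 22 → W
  i=12: A-R =  9 → J
  i=13: Y-H = 17 → R
  i=14: O-O =  0 → A
  i=15: I-M = 22 → W
  i=16: H-Y =  9 → J
  shifts repeat with period 4: JRAW

JRAW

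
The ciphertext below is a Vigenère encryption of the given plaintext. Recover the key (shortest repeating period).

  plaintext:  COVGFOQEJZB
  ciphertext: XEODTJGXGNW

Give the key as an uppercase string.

VQTXO

  i= 0: X-C = 21 → V
  i= 1: E-O = 16 → Q
  i= 2: O-V = 19 → T
  i= 3: D-G = 23 → X
  i= 4: T-F = 14 → O
  i= 5: J-O = 21 → V
  i= 6: G-Q = 16 → Q
  i= 7: X-E = 19 → T
  i= 8: G-J = 23 → X
  i= 9: N-Z = 14 → O
  i=10: W-B = 21 → V
  shifts repeat with period 5: VQTXO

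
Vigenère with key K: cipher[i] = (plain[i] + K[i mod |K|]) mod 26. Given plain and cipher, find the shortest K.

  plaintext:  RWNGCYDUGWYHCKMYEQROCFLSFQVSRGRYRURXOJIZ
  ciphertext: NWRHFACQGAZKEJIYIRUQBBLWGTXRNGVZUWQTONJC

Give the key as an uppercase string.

WAEBDCZ

  i= 0: N-R = 22 → W
  i= 1: W-W =  0 → A
  i= 2: R-N =  4 → E
  i= 3: H-G =  1 → B
  i= 4: F-C =  3 → D
  i= 5: A-Y =  2 → C
  i= 6: C-D = 25 → Z
  i= 7: Q-U = 22 → W
  i= 8: G-G =  0 → A
  i= 9: A-W =  4 → E
  i=10: Z-Y =  1 → B
  i=11: K-H =  3 → D
  i=12: E-C =  2 → C
  i=13: J-K = 25 → Z
  i=14: I-M = 22 → W
  i=15: Y-Y =  0 → A
  i=16: I-E =  4 → E
  i=17: R-Q =  1 → B
  i=18: U-R =  3 → D
  i=19: Q-O =  2 → C
  i=20: B-C = 25 → Z
  i=21: B-F = 22 → W
  i=22: L-L =  0 → A
  i=23: W-S =  4 → E
  i=24: G-F =  1 → B
  i=25: T-Q =  3 → D
  i=26: X-V =  2 → C
  i=27: R-S = 25 → Z
  i=28: N-R = 22 → W
  i=29: G-G =  0 → A
  i=30: V-R =  4 → E
  i=31: Z-Y =  1 → B
  i=32: U-R =  3 → D
  i=33: W-U =  2 → C
  i=34: Q-R = 25 → Z
  i=35: T-X = 22 → W
  i=36: O-O =  0 → A
  i=37: N-J =  4 → E
  i=38: J-I =  1 → B
  i=39: C-Z =  3 → D
  shifts repeat with period 7: WAEBDCZ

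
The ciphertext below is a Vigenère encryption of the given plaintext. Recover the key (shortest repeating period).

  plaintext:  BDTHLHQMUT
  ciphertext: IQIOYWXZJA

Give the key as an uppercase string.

  i= 0: I-B =  7 → H
  i= 1: Q-D = 13 → N
  i= 2: I-T = 15 → P
  i= 3: O-H =  7 → H
  i= 4: Y-L = 13 → N
  i= 5: W-H = 15 → P
  i= 6: X-Q =  7 → H
  i= 7: Z-M = 13 → N
  i= 8: J-U = 15 → P
  i= 9: A-T =  7 → H
  shifts repeat with period 3: HNP

HNP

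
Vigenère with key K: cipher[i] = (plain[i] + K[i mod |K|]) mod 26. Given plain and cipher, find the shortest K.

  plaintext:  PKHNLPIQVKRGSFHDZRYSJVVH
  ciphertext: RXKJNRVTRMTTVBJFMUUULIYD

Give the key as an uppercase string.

CNDWC

  i= 0: R-P =  2 → C
  i= 1: X-K = 13 → N
  i= 2: K-H =  3 → D
  i= 3: J-N = 22 → W
  i= 4: N-L =  2 → C
  i= 5: R-P =  2 → C
  i= 6: V-I = 13 → N
  i= 7: T-Q =  3 → D
  i= 8: R-V = 22 → W
  i= 9: M-K =  2 → C
  i=10: T-R =  2 → C
  i=11: T-G = 13 → N
  i=12: V-S =  3 → D
  i=13: B-F = 22 → W
  i=14: J-H =  2 → C
  i=15: F-D =  2 → C
  i=16: M-Z = 13 → N
  i=17: U-R =  3 → D
  i=18: U-Y = 22 → W
  i=19: U-S =  2 → C
  i=20: L-J =  2 → C
  i=21: I-V = 13 → N
  i=22: Y-V =  3 → D
  i=23: D-H = 22 → W
  shifts repeat with period 5: CNDWC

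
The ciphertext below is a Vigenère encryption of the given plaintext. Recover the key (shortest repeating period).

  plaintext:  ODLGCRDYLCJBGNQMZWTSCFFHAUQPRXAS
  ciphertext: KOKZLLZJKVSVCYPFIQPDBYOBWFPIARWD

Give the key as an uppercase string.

  i= 0: K-O = 22 → W
  i= 1: O-D = 11 → L
  i= 2: K-L = 25 → Z
  i= 3: Z-G = 19 → T
  i= 4: L-C =  9 → J
  i= 5: L-R = 20 → U
  i= 6: Z-D = 22 → W
  i= 7: J-Y = 11 → L
  i= 8: K-L = 25 → Z
  i= 9: V-C = 19 → T
  i=10: S-J =  9 → J
  i=11: V-B = 20 → U
  i=12: C-G = 22 → W
  i=13: Y-N = 11 → L
  i=14: P-Q = 25 → Z
  i=15: F-M = 19 → T
  i=16: I-Z =  9 → J
  i=17: Q-W = 20 → U
  i=18: P-T = 22 → W
  i=19: D-S = 11 → L
  i=20: B-C = 25 → Z
  i=21: Y-F = 19 → T
  i=22: O-F =  9 → J
  i=23: B-H = 20 → U
  i=24: W-A = 22 → W
  i=25: F-U = 11 → L
  i=26: P-Q = 25 → Z
  i=27: I-P = 19 → T
  i=28: A-R =  9 → J
  i=29: R-X = 20 → U
  i=30: W-A = 22 → W
  i=31: D-S = 11 → L
  shifts repeat with period 6: WLZTJU

WLZTJU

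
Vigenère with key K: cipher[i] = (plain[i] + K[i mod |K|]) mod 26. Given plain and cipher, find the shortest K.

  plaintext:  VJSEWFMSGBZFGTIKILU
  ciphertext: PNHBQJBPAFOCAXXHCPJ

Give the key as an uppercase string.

UEPX

  i= 0: P-V = 20 → U
  i= 1: N-J =  4 → E
  i= 2: H-S = 15 → P
  i= 3: B-E = 23 → X
  i= 4: Q-W = 20 → U
  i= 5: J-F =  4 → E
  i= 6: B-M = 15 → P
  i= 7: P-S = 23 → X
  i= 8: A-G = 20 → U
  i= 9: F-B =  4 → E
  i=10: O-Z = 15 → P
  i=11: C-F = 23 → X
  i=12: A-G = 20 → U
  i=13: X-T =  4 → E
  i=14: X-I = 15 → P
  i=15: H-K = 23 → X
  i=16: C-I = 20 → U
  i=17: P-L =  4 → E
  i=18: J-U = 15 → P
  shifts repeat with period 4: UEPX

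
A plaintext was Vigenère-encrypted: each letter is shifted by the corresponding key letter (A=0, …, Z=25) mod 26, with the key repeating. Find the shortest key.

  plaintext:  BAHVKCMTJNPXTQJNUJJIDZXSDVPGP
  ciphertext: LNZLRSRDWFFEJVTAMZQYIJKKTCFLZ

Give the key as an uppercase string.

  i= 0: L-B = 10 → K
  i= 1: N-A = 13 → N
  i= 2: Z-H = 18 → S
  i= 3: L-V = 16 → Q
  i= 4: R-K =  7 → H
  i= 5: S-C = 16 → Q
  i= 6: R-M =  5 → F
  i= 7: D-T = 10 → K
  i= 8: W-J = 13 → N
  i= 9: F-N = 18 → S
  i=10: F-P = 16 → Q
  i=11: E-X =  7 → H
  i=12: J-T = 16 → Q
  i=13: V-Q =  5 → F
  i=14: T-J = 10 → K
  i=15: A-N = 13 → N
  i=16: M-U = 18 → S
  i=17: Z-J = 16 → Q
  i=18: Q-J =  7 → H
  i=19: Y-I = 16 → Q
  i=20: I-D =  5 → F
  i=21: J-Z = 10 → K
  i=22: K-X = 13 → N
  i=23: K-S = 18 → S
  i=24: T-D = 16 → Q
  i=25: C-V =  7 → H
  i=26: F-P = 16 → Q
  i=27: L-G =  5 → F
  i=28: Z-P = 10 → K
  shifts repeat with period 7: KNSQHQF

KNSQHQF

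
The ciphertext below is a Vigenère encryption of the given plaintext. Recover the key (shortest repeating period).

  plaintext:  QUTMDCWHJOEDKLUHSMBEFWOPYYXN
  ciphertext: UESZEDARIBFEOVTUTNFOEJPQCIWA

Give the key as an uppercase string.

EKZNBB

  i= 0: U-Q =  4 → E
  i= 1: E-U = 10 → K
  i= 2: S-T = 25 → Z
  i= 3: Z-M = 13 → N
  i= 4: E-D =  1 → B
  i= 5: D-C =  1 → B
  i= 6: A-W =  4 → E
  i= 7: R-H = 10 → K
  i= 8: I-J = 25 → Z
  i= 9: B-O = 13 → N
  i=10: F-E =  1 → B
  i=11: E-D =  1 → B
  i=12: O-K =  4 → E
  i=13: V-L = 10 → K
  i=14: T-U = 25 → Z
  i=15: U-H = 13 → N
  i=16: T-S =  1 → B
  i=17: N-M =  1 → B
  i=18: F-B =  4 → E
  i=19: O-E = 10 → K
  i=20: E-F = 25 → Z
  i=21: J-W = 13 → N
  i=22: P-O =  1 → B
  i=23: Q-P =  1 → B
  i=24: C-Y =  4 → E
  i=25: I-Y = 10 → K
  i=26: W-X = 25 → Z
  i=27: A-N = 13 → N
  shifts repeat with period 6: EKZNBB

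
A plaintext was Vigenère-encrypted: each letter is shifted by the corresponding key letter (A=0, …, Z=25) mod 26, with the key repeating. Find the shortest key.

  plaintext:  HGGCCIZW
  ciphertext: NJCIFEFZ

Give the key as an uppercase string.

GDW

  i= 0: N-H =  6 → G
  i= 1: J-G =  3 → D
  i= 2: C-G = 22 → W
  i= 3: I-C =  6 → G
  i= 4: F-C =  3 → D
  i= 5: E-I = 22 → W
  i= 6: F-Z =  6 → G
  i= 7: Z-W =  3 → D
  shifts repeat with period 3: GDW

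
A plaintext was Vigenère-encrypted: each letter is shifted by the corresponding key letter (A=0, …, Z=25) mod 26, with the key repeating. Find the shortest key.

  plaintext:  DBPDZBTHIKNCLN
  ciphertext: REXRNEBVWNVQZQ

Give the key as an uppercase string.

  i= 0: R-D = 14 → O
  i= 1: E-B =  3 → D
  i= 2: X-P =  8 → I
  i= 3: R-D = 14 → O
  i= 4: N-Z = 14 → O
  i= 5: E-B =  3 → D
  i= 6: B-T =  8 → I
  i= 7: V-H = 14 → O
  i= 8: W-I = 14 → O
  i= 9: N-K =  3 → D
  i=10: V-N =  8 → I
  i=11: Q-C = 14 → O
  i=12: Z-L = 14 → O
  i=13: Q-N =  3 → D
  shifts repeat with period 4: ODIO

ODIO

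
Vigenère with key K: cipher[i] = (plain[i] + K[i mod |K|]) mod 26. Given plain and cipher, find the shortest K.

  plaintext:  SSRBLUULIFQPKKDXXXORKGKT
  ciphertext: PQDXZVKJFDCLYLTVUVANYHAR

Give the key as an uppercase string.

  i= 0: P-S = 23 → X
  i= 1: Q-S = 24 → Y
  i= 2: D-R = 12 → M
  i= 3: X-B = 22 → W
  i= 4: Z-L = 14 → O
  i= 5: V-U =  1 → B
  i= 6: K-U = 16 → Q
  i= 7: J-L = 24 → Y
  i= 8: F-I = 23 → X
  i= 9: D-F = 24 → Y
  i=10: C-Q = 12 → M
  i=11: L-P = 22 → W
  i=12: Y-K = 14 → O
  i=13: L-K =  1 → B
  i=14: T-D = 16 → Q
  i=15: V-X = 24 → Y
  i=16: U-X = 23 → X
  i=17: V-X = 24 → Y
  i=18: A-O = 12 → M
  i=19: N-R = 22 → W
  i=20: Y-K = 14 → O
  i=21: H-G =  1 → B
  i=22: A-K = 16 → Q
  i=23: R-T = 24 → Y
  shifts repeat with period 8: XYMWOBQY

XYMWOBQY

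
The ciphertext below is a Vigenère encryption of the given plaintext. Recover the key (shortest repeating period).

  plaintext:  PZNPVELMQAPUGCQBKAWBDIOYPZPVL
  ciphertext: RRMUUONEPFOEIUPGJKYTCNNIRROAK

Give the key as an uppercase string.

  i= 0: R-P =  2 → C
  i= 1: R-Z = 18 → S
  i= 2: M-N = 25 → Z
  i= 3: U-P =  5 → F
  i= 4: U-V = 25 → Z
  i= 5: O-E = 10 → K
  i= 6: N-L =  2 → C
  i= 7: E-M = 18 → S
  i= 8: P-Q = 25 → Z
  i= 9: F-A =  5 → F
  i=10: O-P = 25 → Z
  i=11: E-U = 10 → K
  i=12: I-G =  2 → C
  i=13: U-C = 18 → S
  i=14: P-Q = 25 → Z
  i=15: G-B =  5 → F
  i=16: J-K = 25 → Z
  i=17: K-A = 10 → K
  i=18: Y-W =  2 → C
  i=19: T-B = 18 → S
  i=20: C-D = 25 → Z
  i=21: N-I =  5 → F
  i=22: N-O = 25 → Z
  i=23: I-Y = 10 → K
  i=24: R-P =  2 → C
  i=25: R-Z = 18 → S
  i=26: O-P = 25 → Z
  i=27: A-V =  5 → F
  i=28: K-L = 25 → Z
  shifts repeat with period 6: CSZFZK

CSZFZK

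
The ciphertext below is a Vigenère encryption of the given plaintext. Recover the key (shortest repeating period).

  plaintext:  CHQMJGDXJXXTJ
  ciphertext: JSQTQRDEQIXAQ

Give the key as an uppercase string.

  i= 0: J-C =  7 → H
  i= 1: S-H = 11 → L
  i= 2: Q-Q =  0 → A
  i= 3: T-M =  7 → H
  i= 4: Q-J =  7 → H
  i= 5: R-G = 11 → L
  i= 6: D-D =  0 → A
  i= 7: E-X =  7 → H
  i= 8: Q-J =  7 → H
  i= 9: I-X = 11 → L
  i=10: X-X =  0 → A
  i=11: A-T =  7 → H
  i=12: Q-J =  7 → H
  shifts repeat with period 4: HLAH

HLAH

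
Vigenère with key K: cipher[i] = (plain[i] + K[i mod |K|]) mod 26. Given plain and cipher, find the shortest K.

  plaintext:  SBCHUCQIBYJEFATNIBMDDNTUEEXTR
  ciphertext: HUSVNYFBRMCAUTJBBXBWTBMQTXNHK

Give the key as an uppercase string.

  i= 0: H-S = 15 → P
  i= 1: U-B = 19 → T
  i= 2: S-C = 16 → Q
  i= 3: V-H = 14 → O
  i= 4: N-U = 19 → T
  i= 5: Y-C = 22 → W
  i= 6: F-Q = 15 → P
  i= 7: B-I = 19 → T
  i= 8: R-B = 16 → Q
  i= 9: M-Y = 14 → O
  i=10: C-J = 19 → T
  i=11: A-E = 22 → W
  i=12: U-F = 15 → P
  i=13: T-A = 19 → T
  i=14: J-T = 16 → Q
  i=15: B-N = 14 → O
  i=16: B-I = 19 → T
  i=17: X-B = 22 → W
  i=18: B-M = 15 → P
  i=19: W-D = 19 → T
  i=20: T-D = 16 → Q
  i=21: B-N = 14 → O
  i=22: M-T = 19 → T
  i=23: Q-U = 22 → W
  i=24: T-E = 15 → P
  i=25: X-E = 19 → T
  i=26: N-X = 16 → Q
  i=27: H-T = 14 → O
  i=28: K-R = 19 → T
  shifts repeat with period 6: PTQOTW

PTQOTW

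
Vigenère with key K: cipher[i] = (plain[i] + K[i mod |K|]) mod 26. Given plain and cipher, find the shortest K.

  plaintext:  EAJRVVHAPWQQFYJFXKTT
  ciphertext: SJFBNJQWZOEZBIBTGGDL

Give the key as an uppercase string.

OJWKS

  i= 0: S-E = 14 → O
  i= 1: J-A =  9 → J
  i= 2: F-J = 22 → W
  i= 3: B-R = 10 → K
  i= 4: N-V = 18 → S
  i= 5: J-V = 14 → O
  i= 6: Q-H =  9 → J
  i= 7: W-A = 22 → W
  i= 8: Z-P = 10 → K
  i= 9: O-W = 18 → S
  i=10: E-Q = 14 → O
  i=11: Z-Q =  9 → J
  i=12: B-F = 22 → W
  i=13: I-Y = 10 → K
  i=14: B-J = 18 → S
  i=15: T-F = 14 → O
  i=16: G-X =  9 → J
  i=17: G-K = 22 → W
  i=18: D-T = 10 → K
  i=19: L-T = 18 → S
  shifts repeat with period 5: OJWKS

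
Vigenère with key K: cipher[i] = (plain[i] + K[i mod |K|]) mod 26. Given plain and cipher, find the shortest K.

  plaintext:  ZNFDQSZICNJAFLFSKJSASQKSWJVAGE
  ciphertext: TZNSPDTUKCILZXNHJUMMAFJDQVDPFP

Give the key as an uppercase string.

  i= 0: T-Z = 20 → U
  i= 1: Z-N = 12 → M
  i= 2: N-F =  8 → I
  i= 3: S-D = 15 → P
  i= 4: P-Q = 25 → Z
  i= 5: D-S = 11 → L
  i= 6: T-Z = 20 → U
  i= 7: U-I = 12 → M
  i= 8: K-C =  8 → I
  i= 9: C-N = 15 → P
  i=10: I-J = 25 → Z
  i=11: L-A = 11 → L
  i=12: Z-F = 20 → U
  i=13: X-L = 12 → M
  i=14: N-F =  8 → I
  i=15: H-S = 15 → P
  i=16: J-K = 25 → Z
  i=17: U-J = 11 → L
  i=18: M-S = 20 → U
  i=19: M-A = 12 → M
  i=20: A-S =  8 → I
  i=21: F-Q = 15 → P
  i=22: J-K = 25 → Z
  i=23: D-S = 11 → L
  i=24: Q-W = 20 → U
  i=25: V-J = 12 → M
  i=26: D-V =  8 → I
  i=27: P-A = 15 → P
  i=28: F-G = 25 → Z
  i=29: P-E = 11 → L
  shifts repeat with period 6: UMIPZL

UMIPZL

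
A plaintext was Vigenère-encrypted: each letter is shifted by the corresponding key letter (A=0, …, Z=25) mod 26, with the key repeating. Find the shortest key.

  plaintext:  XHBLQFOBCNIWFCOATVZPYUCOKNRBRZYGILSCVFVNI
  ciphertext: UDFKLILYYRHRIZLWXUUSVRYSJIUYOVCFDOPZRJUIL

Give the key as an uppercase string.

  i= 0: U-X = 23 → X
  i= 1: D-H = 22 → W
  i= 2: F-B =  4 → E
  i= 3: K-L = 25 → Z
  i= 4: L-Q = 21 → V
  i= 5: I-F =  3 → D
  i= 6: L-O = 23 → X
  i= 7: Y-B = 23 → X
  i= 8: Y-C = 22 → W
  i= 9: R-N =  4 → E
  i=10: H-I = 25 → Z
  i=11: R-W = 21 → V
  i=12: I-F =  3 → D
  i=13: Z-C = 23 → X
  i=14: L-O = 23 → X
  i=15: W-A = 22 → W
  i=16: X-T =  4 → E
  i=17: U-V = 25 → Z
  i=18: U-Z = 21 → V
  i=19: S-P =  3 → D
  i=20: V-Y = 23 → X
  i=21: R-U = 23 → X
  i=22: Y-C = 22 → W
  i=23: S-O =  4 → E
  i=24: J-K = 25 → Z
  i=25: I-N = 21 → V
  i=26: U-R =  3 → D
  i=27: Y-B = 23 → X
  i=28: O-R = 23 → X
  i=29: V-Z = 22 → W
  i=30: C-Y =  4 → E
  i=31: F-G = 25 → Z
  i=32: D-I = 21 → V
  i=33: O-L =  3 → D
  i=34: P-S = 23 → X
  i=35: Z-C = 23 → X
  i=36: R-V = 22 → W
  i=37: J-F =  4 → E
  i=38: U-V = 25 → Z
  i=39: I-N = 21 → V
  i=40: L-I =  3 → D
  shifts repeat with period 7: XWEZVDX

XWEZVDX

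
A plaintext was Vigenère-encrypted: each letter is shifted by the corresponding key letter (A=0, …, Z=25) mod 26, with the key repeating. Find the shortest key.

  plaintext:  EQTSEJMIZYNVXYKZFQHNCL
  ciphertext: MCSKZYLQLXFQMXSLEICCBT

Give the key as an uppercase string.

IMZSVPZ

  i= 0: M-E =  8 → I
  i= 1: C-Q = 12 → M
  i= 2: S-T = 25 → Z
  i= 3: K-S = 18 → S
  i= 4: Z-E = 21 → V
  i= 5: Y-J = 15 → P
  i= 6: L-M = 25 → Z
  i= 7: Q-I =  8 → I
  i= 8: L-Z = 12 → M
  i= 9: X-Y = 25 → Z
  i=10: F-N = 18 → S
  i=11: Q-V = 21 → V
  i=12: M-X = 15 → P
  i=13: X-Y = 25 → Z
  i=14: S-K =  8 → I
  i=15: L-Z = 12 → M
  i=16: E-F = 25 → Z
  i=17: I-Q = 18 → S
  i=18: C-H = 21 → V
  i=19: C-N = 15 → P
  i=20: B-C = 25 → Z
  i=21: T-L =  8 → I
  shifts repeat with period 7: IMZSVPZ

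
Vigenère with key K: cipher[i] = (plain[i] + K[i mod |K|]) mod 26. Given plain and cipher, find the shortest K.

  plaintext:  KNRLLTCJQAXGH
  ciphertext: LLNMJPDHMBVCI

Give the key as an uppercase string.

BYW

  i= 0: L-K =  1 → B
  i= 1: L-N = 24 → Y
  i= 2: N-R = 22 → W
  i= 3: M-L =  1 → B
  i= 4: J-L = 24 → Y
  i= 5: P-T = 22 → W
  i= 6: D-C =  1 → B
  i= 7: H-J = 24 → Y
  i= 8: M-Q = 22 → W
  i= 9: B-A =  1 → B
  i=10: V-X = 24 → Y
  i=11: C-G = 22 → W
  i=12: I-H =  1 → B
  shifts repeat with period 3: BYW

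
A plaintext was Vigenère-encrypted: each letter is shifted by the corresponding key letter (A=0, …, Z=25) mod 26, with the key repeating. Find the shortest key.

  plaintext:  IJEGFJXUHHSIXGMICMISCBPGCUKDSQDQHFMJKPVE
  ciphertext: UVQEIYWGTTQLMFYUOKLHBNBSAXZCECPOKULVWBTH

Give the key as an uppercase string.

MMMYDPZ

  i= 0: U-I = 12 → M
  i= 1: V-J = 12 → M
  i= 2: Q-E = 12 → M
  i= 3: E-G = 24 → Y
  i= 4: I-F =  3 → D
  i= 5: Y-J = 15 → P
  i= 6: W-X = 25 → Z
  i= 7: G-U = 12 → M
  i= 8: T-H = 12 → M
  i= 9: T-H = 12 → M
  i=10: Q-S = 24 → Y
  i=11: L-I =  3 → D
  i=12: M-X = 15 → P
  i=13: F-G = 25 → Z
  i=14: Y-M = 12 → M
  i=15: U-I = 12 → M
  i=16: O-C = 12 → M
  i=17: K-M = 24 → Y
  i=18: L-I =  3 → D
  i=19: H-S = 15 → P
  i=20: B-C = 25 → Z
  i=21: N-B = 12 → M
  i=22: B-P = 12 → M
  i=23: S-G = 12 → M
  i=24: A-C = 24 → Y
  i=25: X-U =  3 → D
  i=26: Z-K = 15 → P
  i=27: C-D = 25 → Z
  i=28: E-S = 12 → M
  i=29: C-Q = 12 → M
  i=30: P-D = 12 → M
  i=31: O-Q = 24 → Y
  i=32: K-H =  3 → D
  i=33: U-F = 15 → P
  i=34: L-M = 25 → Z
  i=35: V-J = 12 → M
  i=36: W-K = 12 → M
  i=37: B-P = 12 → M
  i=38: T-V = 24 → Y
  i=39: H-E =  3 → D
  shifts repeat with period 7: MMMYDPZ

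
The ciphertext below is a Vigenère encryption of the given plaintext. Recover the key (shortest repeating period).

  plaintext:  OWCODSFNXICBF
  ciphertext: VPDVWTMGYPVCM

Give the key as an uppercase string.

HTB

  i= 0: V-O =  7 → H
  i= 1: P-W = 19 → T
  i= 2: D-C =  1 → B
  i= 3: V-O =  7 → H
  i= 4: W-D = 19 → T
  i= 5: T-S =  1 → B
  i= 6: M-F =  7 → H
  i= 7: G-N = 19 → T
  i= 8: Y-X =  1 → B
  i= 9: P-I =  7 → H
  i=10: V-C = 19 → T
  i=11: C-B =  1 → B
  i=12: M-F =  7 → H
  shifts repeat with period 3: HTB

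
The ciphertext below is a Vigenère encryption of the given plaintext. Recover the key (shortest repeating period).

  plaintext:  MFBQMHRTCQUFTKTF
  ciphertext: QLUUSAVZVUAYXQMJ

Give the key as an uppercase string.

EGT

  i= 0: Q-M =  4 → E
  i= 1: L-F =  6 → G
  i= 2: U-B = 19 → T
  i= 3: U-Q =  4 → E
  i= 4: S-M =  6 → G
  i= 5: A-H = 19 → T
  i= 6: V-R =  4 → E
  i= 7: Z-T =  6 → G
  i= 8: V-C = 19 → T
  i= 9: U-Q =  4 → E
  i=10: A-U =  6 → G
  i=11: Y-F = 19 → T
  i=12: X-T =  4 → E
  i=13: Q-K =  6 → G
  i=14: M-T = 19 → T
  i=15: J-F =  4 → E
  shifts repeat with period 3: EGT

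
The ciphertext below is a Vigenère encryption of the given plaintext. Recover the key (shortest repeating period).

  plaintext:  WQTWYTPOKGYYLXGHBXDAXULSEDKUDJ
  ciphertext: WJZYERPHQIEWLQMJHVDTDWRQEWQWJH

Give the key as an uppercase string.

  i= 0: W-W =  0 → A
  i= 1: J-Q = 19 → T
  i= 2: Z-T =  6 → G
  i= 3: Y-W =  2 → C
  i= 4: E-Y =  6 → G
  i= 5: R-T = 24 → Y
  i= 6: P-P =  0 → A
  i= 7: H-O = 19 → T
  i= 8: Q-K =  6 → G
  i= 9: I-G =  2 → C
  i=10: E-Y =  6 → G
  i=11: W-Y = 24 → Y
  i=12: L-L =  0 → A
  i=13: Q-X = 19 → T
  i=14: M-G =  6 → G
  i=15: J-H =  2 → C
  i=16: H-B =  6 → G
  i=17: V-X = 24 → Y
  i=18: D-D =  0 → A
  i=19: T-A = 19 → T
  i=20: D-X =  6 → G
  i=21: W-U =  2 → C
  i=22: R-L =  6 → G
  i=23: Q-S = 24 → Y
  i=24: E-E =  0 → A
  i=25: W-D = 19 → T
  i=26: Q-K =  6 → G
  i=27: W-U =  2 → C
  i=28: J-D =  6 → G
  i=29: H-J = 24 → Y
  shifts repeat with period 6: ATGCGY

ATGCGY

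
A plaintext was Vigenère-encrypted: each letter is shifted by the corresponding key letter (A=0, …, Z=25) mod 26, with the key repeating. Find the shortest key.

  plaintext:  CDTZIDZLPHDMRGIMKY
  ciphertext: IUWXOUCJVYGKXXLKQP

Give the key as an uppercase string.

GRDY

  i= 0: I-C =  6 → G
  i= 1: U-D = 17 → R
  i= 2: W-T =  3 → D
  i= 3: X-Z = 24 → Y
  i= 4: O-I =  6 → G
  i= 5: U-D = 17 → R
  i= 6: C-Z =  3 → D
  i= 7: J-L = 24 → Y
  i= 8: V-P =  6 → G
  i= 9: Y-H = 17 → R
  i=10: G-D =  3 → D
  i=11: K-M = 24 → Y
  i=12: X-R =  6 → G
  i=13: X-G = 17 → R
  i=14: L-I =  3 → D
  i=15: K-M = 24 → Y
  i=16: Q-K =  6 → G
  i=17: P-Y = 17 → R
  shifts repeat with period 4: GRDY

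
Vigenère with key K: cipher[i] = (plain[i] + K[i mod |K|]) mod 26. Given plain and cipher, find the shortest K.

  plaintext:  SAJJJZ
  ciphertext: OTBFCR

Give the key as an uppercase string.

  i= 0: O-S = 22 → W
  i= 1: T-A = 19 → T
  i= 2: B-J = 18 → S
  i= 3: F-J = 22 → W
  i= 4: C-J = 19 → T
  i= 5: R-Z = 18 → S
  shifts repeat with period 3: WTS

WTS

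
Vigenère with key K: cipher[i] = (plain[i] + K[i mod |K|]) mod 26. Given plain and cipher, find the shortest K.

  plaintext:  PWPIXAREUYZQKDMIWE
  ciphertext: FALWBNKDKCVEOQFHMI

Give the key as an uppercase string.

  i= 0: F-P = 16 → Q
  i= 1: A-W =  4 → E
  i= 2: L-P = 22 → W
  i= 3: W-I = 14 → O
  i= 4: B-X =  4 → E
  i= 5: N-A = 13 → N
  i= 6: K-R = 19 → T
  i= 7: D-E = 25 → Z
  i= 8: K-U = 16 → Q
  i= 9: C-Y =  4 → E
  i=10: V-Z = 22 → W
  i=11: E-Q = 14 → O
  i=12: O-K =  4 → E
  i=13: Q-D = 13 → N
  i=14: F-M = 19 → T
  i=15: H-I = 25 → Z
  i=16: M-W = 16 → Q
  i=17: I-E =  4 → E
  shifts repeat with period 8: QEWOENTZ

QEWOENTZ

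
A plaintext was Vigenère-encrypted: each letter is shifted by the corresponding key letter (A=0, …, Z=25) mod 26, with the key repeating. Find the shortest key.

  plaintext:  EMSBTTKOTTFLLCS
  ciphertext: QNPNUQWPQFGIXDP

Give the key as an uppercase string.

MBX

  i= 0: Q-E = 12 → M
  i= 1: N-M =  1 → B
  i= 2: P-S = 23 → X
  i= 3: N-B = 12 → M
  i= 4: U-T =  1 → B
  i= 5: Q-T = 23 → X
  i= 6: W-K = 12 → M
  i= 7: P-O =  1 → B
  i= 8: Q-T = 23 → X
  i= 9: F-T = 12 → M
  i=10: G-F =  1 → B
  i=11: I-L = 23 → X
  i=12: X-L = 12 → M
  i=13: D-C =  1 → B
  i=14: P-S = 23 → X
  shifts repeat with period 3: MBX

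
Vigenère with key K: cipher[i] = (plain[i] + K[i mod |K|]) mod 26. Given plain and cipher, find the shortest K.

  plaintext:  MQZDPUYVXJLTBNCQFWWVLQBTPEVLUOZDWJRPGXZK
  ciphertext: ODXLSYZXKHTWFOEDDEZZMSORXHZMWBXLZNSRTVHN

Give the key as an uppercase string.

CNYIDEB

  i= 0: O-M =  2 → C
  i= 1: D-Q = 13 → N
  i= 2: X-Z = 24 → Y
  i= 3: L-D =  8 → I
  i= 4: S-P =  3 → D
  i= 5: Y-U =  4 → E
  i= 6: Z-Y =  1 → B
  i= 7: X-V =  2 → C
  i= 8: K-X = 13 → N
  i= 9: H-J = 24 → Y
  i=10: T-L =  8 → I
  i=11: W-T =  3 → D
  i=12: F-B =  4 → E
  i=13: O-N =  1 → B
  i=14: E-C =  2 → C
  i=15: D-Q = 13 → N
  i=16: D-F = 24 → Y
  i=17: E-W =  8 → I
  i=18: Z-W =  3 → D
  i=19: Z-V =  4 → E
  i=20: M-L =  1 → B
  i=21: S-Q =  2 → C
  i=22: O-B = 13 → N
  i=23: R-T = 24 → Y
  i=24: X-P =  8 → I
  i=25: H-E =  3 → D
  i=26: Z-V =  4 → E
  i=27: M-L =  1 → B
  i=28: W-U =  2 → C
  i=29: B-O = 13 → N
  i=30: X-Z = 24 → Y
  i=31: L-D =  8 → I
  i=32: Z-W =  3 → D
  i=33: N-J =  4 → E
  i=34: S-R =  1 → B
  i=35: R-P =  2 → C
  i=36: T-G = 13 → N
  i=37: V-X = 24 → Y
  i=38: H-Z =  8 → I
  i=39: N-K =  3 → D
  shifts repeat with period 7: CNYIDEB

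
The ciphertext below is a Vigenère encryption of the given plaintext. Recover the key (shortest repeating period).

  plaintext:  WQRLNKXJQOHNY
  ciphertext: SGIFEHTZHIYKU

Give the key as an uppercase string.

  i= 0: S-W = 22 → W
  i= 1: G-Q = 16 → Q
  i= 2: I-R = 17 → R
  i= 3: F-L = 20 → U
  i= 4: E-N = 17 → R
  i= 5: H-K = 23 → X
  i= 6: T-X = 22 → W
  i= 7: Z-J = 16 → Q
  i= 8: H-Q = 17 → R
  i= 9: I-O = 20 → U
  i=10: Y-H = 17 → R
  i=11: K-N = 23 → X
  i=12: U-Y = 22 → W
  shifts repeat with period 6: WQRURX

WQRURX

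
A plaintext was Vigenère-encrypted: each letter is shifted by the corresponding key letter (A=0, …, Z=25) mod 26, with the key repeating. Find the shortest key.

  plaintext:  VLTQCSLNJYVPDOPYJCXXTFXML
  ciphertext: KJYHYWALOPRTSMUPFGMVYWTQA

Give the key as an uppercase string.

  i= 0: K-V = 15 → P
  i= 1: J-L = 24 → Y
  i= 2: Y-T =  5 → F
  i= 3: H-Q = 17 → R
  i= 4: Y-C = 22 → W
  i= 5: W-S =  4 → E
  i= 6: A-L = 15 → P
  i= 7: L-N = 24 → Y
  i= 8: O-J =  5 → F
  i= 9: P-Y = 17 → R
  i=10: R-V = 22 → W
  i=11: T-P =  4 → E
  i=12: S-D = 15 → P
  i=13: M-O = 24 → Y
  i=14: U-P =  5 → F
  i=15: P-Y = 17 → R
  i=16: F-J = 22 → W
  i=17: G-C =  4 → E
  i=18: M-X = 15 → P
  i=19: V-X = 24 → Y
  i=20: Y-T =  5 → F
  i=21: W-F = 17 → R
  i=22: T-X = 22 → W
  i=23: Q-M =  4 → E
  i=24: A-L = 15 → P
  shifts repeat with period 6: PYFRWE

PYFRWE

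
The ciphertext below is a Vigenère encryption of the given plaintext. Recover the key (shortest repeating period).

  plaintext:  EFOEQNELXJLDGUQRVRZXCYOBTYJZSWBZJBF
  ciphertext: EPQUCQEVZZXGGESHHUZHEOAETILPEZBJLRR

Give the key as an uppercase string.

  i= 0: E-E =  0 → A
  i= 1: P-F = 10 → K
  i= 2: Q-O =  2 → C
  i= 3: U-E = 16 → Q
  i= 4: C-Q = 12 → M
  i= 5: Q-N =  3 → D
  i= 6: E-E =  0 → A
  i= 7: V-L = 10 → K
  i= 8: Z-X =  2 → C
  i= 9: Z-J = 16 → Q
  i=10: X-L = 12 → M
  i=11: G-D =  3 → D
  i=12: G-G =  0 → A
  i=13: E-U = 10 → K
  i=14: S-Q =  2 → C
  i=15: H-R = 16 → Q
  i=16: H-V = 12 → M
  i=17: U-R =  3 → D
  i=18: Z-Z =  0 → A
  i=19: H-X = 10 → K
  i=20: E-C =  2 → C
  i=21: O-Y = 16 → Q
  i=22: A-O = 12 → M
  i=23: E-B =  3 → D
  i=24: T-T =  0 → A
  i=25: I-Y = 10 → K
  i=26: L-J =  2 → C
  i=27: P-Z = 16 → Q
  i=28: E-S = 12 → M
  i=29: Z-W =  3 → D
  i=30: B-B =  0 → A
  i=31: J-Z = 10 → K
  i=32: L-J =  2 → C
  i=33: R-B = 16 → Q
  i=34: R-F = 12 → M
  shifts repeat with period 6: AKCQMD

AKCQMD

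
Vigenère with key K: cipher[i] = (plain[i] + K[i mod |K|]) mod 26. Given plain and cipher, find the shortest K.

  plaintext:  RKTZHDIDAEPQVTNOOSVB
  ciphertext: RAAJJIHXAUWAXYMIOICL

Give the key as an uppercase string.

  i= 0: R-R =  0 → A
  i= 1: A-K = 16 → Q
  i= 2: A-T =  7 → H
  i= 3: J-Z = 10 → K
  i= 4: J-H =  2 → C
  i= 5: I-D =  5 → F
  i= 6: H-I = 25 → Z
  i= 7: X-D = 20 → U
  i= 8: A-A =  0 → A
  i= 9: U-E = 16 → Q
  i=10: W-P =  7 → H
  i=11: A-Q = 10 → K
  i=12: X-V =  2 → C
  i=13: Y-T =  5 → F
  i=14: M-N = 25 → Z
  i=15: I-O = 20 → U
  i=16: O-O =  0 → A
  i=17: I-S = 16 → Q
  i=18: C-V =  7 → H
  i=19: L-B = 10 → K
  shifts repeat with period 8: AQHKCFZU

AQHKCFZU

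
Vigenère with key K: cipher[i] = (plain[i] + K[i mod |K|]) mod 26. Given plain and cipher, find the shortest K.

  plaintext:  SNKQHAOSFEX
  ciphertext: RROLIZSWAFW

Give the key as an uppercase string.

ZEEVB

  i= 0: R-S = 25 → Z
  i= 1: R-N =  4 → E
  i= 2: O-K =  4 → E
  i= 3: L-Q = 21 → V
  i= 4: I-H =  1 → B
  i= 5: Z-A = 25 → Z
  i= 6: S-O =  4 → E
  i= 7: W-S =  4 → E
  i= 8: A-F = 21 → V
  i= 9: F-E =  1 → B
  i=10: W-X = 25 → Z
  shifts repeat with period 5: ZEEVB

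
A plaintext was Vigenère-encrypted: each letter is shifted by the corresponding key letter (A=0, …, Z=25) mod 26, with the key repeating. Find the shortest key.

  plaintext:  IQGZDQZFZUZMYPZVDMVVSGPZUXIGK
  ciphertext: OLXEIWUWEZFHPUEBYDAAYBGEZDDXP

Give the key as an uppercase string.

  i= 0: O-I =  6 → G
  i= 1: L-Q = 21 → V
  i= 2: X-G = 17 → R
  i= 3: E-Z =  5 → F
  i= 4: I-D =  5 → F
  i= 5: W-Q =  6 → G
  i= 6: U-Z = 21 → V
  i= 7: W-F = 17 → R
  i= 8: E-Z =  5 → F
  i= 9: Z-U =  5 → F
  i=10: F-Z =  6 → G
  i=11: H-M = 21 → V
  i=12: P-Y = 17 → R
  i=13: U-P =  5 → F
  i=14: E-Z =  5 → F
  i=15: B-V =  6 → G
  i=16: Y-D = 21 → V
  i=17: D-M = 17 → R
  i=18: A-V =  5 → F
  i=19: A-V =  5 → F
  i=20: Y-S =  6 → G
  i=21: B-G = 21 → V
  i=22: G-P = 17 → R
  i=23: E-Z =  5 → F
  i=24: Z-U =  5 → F
  i=25: D-X =  6 → G
  i=26: D-I = 21 → V
  i=27: X-G = 17 → R
  i=28: P-K =  5 → F
  shifts repeat with period 5: GVRFF

GVRFF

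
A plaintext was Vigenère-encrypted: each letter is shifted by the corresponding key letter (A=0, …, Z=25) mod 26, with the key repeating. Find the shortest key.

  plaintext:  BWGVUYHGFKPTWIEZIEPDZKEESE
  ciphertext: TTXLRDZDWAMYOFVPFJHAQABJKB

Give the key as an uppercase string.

  i= 0: T-B = 18 → S
  i= 1: T-W = 23 → X
  i= 2: X-G = 17 → R
  i= 3: L-V = 16 → Q
  i= 4: R-U = 23 → X
  i= 5: D-Y =  5 → F
  i= 6: Z-H = 18 → S
  i= 7: D-G = 23 → X
  i= 8: W-F = 17 → R
  i= 9: A-K = 16 → Q
  i=10: M-P = 23 → X
  i=11: Y-T =  5 → F
  i=12: O-W = 18 → S
  i=13: F-I = 23 → X
  i=14: V-E = 17 → R
  i=15: P-Z = 16 → Q
  i=16: F-I = 23 → X
  i=17: J-E =  5 → F
  i=18: H-P = 18 → S
  i=19: A-D = 23 → X
  i=20: Q-Z = 17 → R
  i=21: A-K = 16 → Q
  i=22: B-E = 23 → X
  i=23: J-E =  5 → F
  i=24: K-S = 18 → S
  i=25: B-E = 23 → X
  shifts repeat with period 6: SXRQXF

SXRQXF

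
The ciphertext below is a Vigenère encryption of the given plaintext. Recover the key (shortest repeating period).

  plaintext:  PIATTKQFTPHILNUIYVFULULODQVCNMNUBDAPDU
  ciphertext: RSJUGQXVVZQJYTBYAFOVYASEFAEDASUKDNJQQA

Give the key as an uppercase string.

  i= 0: R-P =  2 → C
  i= 1: S-I = 10 → K
  i= 2: J-A =  9 → J
  i= 3: U-T =  1 → B
  i= 4: G-T = 13 → N
  i= 5: Q-K =  6 → G
  i= 6: X-Q =  7 → H
  i= 7: V-F = 16 → Q
  i= 8: V-T =  2 → C
  i= 9: Z-P = 10 → K
  i=10: Q-H =  9 → J
  i=11: J-I =  1 → B
  i=12: Y-L = 13 → N
  i=13: T-N =  6 → G
  i=14: B-U =  7 → H
  i=15: Y-I = 16 → Q
  i=16: A-Y =  2 → C
  i=17: F-V = 10 → K
  i=18: O-F =  9 → J
  i=19: V-U =  1 → B
  i=20: Y-L = 13 → N
  i=21: A-U =  6 → G
  i=22: S-L =  7 → H
  i=23: E-O = 16 → Q
  i=24: F-D =  2 → C
  i=25: A-Q = 10 → K
  i=26: E-V =  9 → J
  i=27: D-C =  1 → B
  i=28: A-N = 13 → N
  i=29: S-M =  6 → G
  i=30: U-N =  7 → H
  i=31: K-U = 16 → Q
  i=32: D-B =  2 → C
  i=33: N-D = 10 → K
  i=34: J-A =  9 → J
  i=35: Q-P =  1 → B
  i=36: Q-D = 13 → N
  i=37: A-U =  6 → G
  shifts repeat with period 8: CKJBNGHQ

CKJBNGHQ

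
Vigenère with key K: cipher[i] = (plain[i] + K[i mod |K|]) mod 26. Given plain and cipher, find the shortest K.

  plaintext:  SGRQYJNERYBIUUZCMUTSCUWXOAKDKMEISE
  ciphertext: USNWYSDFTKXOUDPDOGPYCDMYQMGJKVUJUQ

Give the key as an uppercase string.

  i= 0: U-S =  2 → C
  i= 1: S-G = 12 → M
  i= 2: N-R = 22 → W
  i= 3: W-Q =  6 → G
  i= 4: Y-Y =  0 → A
  i= 5: S-J =  9 → J
  i= 6: D-N = 16 → Q
  i= 7: F-E =  1 → B
  i= 8: T-R =  2 → C
  i= 9: K-Y = 12 → M
  i=10: X-B = 22 → W
  i=11: O-I =  6 → G
  i=12: U-U =  0 → A
  i=13: D-U =  9 → J
  i=14: P-Z = 16 → Q
  i=15: D-C =  1 → B
  i=16: O-M =  2 → C
  i=17: G-U = 12 → M
  i=18: P-T = 22 → W
  i=19: Y-S =  6 → G
  i=20: C-C =  0 → A
  i=21: D-U =  9 → J
  i=22: M-W = 16 → Q
  i=23: Y-X =  1 → B
  i=24: Q-O =  2 → C
  i=25: M-A = 12 → M
  i=26: G-K = 22 → W
  i=27: J-D =  6 → G
  i=28: K-K =  0 → A
  i=29: V-M =  9 → J
  i=30: U-E = 16 → Q
  i=31: J-I =  1 → B
  i=32: U-S =  2 → C
  i=33: Q-E = 12 → M
  shifts repeat with period 8: CMWGAJQB

CMWGAJQB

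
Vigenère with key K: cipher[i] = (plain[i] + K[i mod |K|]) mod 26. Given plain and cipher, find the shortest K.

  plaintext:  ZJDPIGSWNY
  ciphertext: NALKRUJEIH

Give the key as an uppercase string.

ORIVJ

  i= 0: N-Z = 14 → O
  i= 1: A-J = 17 → R
  i= 2: L-D =  8 → I
  i= 3: K-P = 21 → V
  i= 4: R-I =  9 → J
  i= 5: U-G = 14 → O
  i= 6: J-S = 17 → R
  i= 7: E-W =  8 → I
  i= 8: I-N = 21 → V
  i= 9: H-Y =  9 → J
  shifts repeat with period 5: ORIVJ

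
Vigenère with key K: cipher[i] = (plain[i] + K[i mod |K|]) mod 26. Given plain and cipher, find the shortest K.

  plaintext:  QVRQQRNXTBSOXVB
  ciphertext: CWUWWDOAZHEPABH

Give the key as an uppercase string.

  i= 0: C-Q = 12 → M
  i= 1: W-V =  1 → B
  i= 2: U-R =  3 → D
  i= 3: W-Q =  6 → G
  i= 4: W-Q =  6 → G
  i= 5: D-R = 12 → M
  i= 6: O-N =  1 → B
  i= 7: A-X =  3 → D
  i= 8: Z-T =  6 → G
  i= 9: H-B =  6 → G
  i=10: E-S = 12 → M
  i=11: P-O =  1 → B
  i=12: A-X =  3 → D
  i=13: B-V =  6 → G
  i=14: H-B =  6 → G
  shifts repeat with period 5: MBDGG

MBDGG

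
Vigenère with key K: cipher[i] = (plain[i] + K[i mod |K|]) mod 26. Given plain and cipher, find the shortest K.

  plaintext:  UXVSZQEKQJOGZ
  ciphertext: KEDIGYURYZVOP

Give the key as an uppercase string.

QHI

  i= 0: K-U = 16 → Q
  i= 1: E-X =  7 → H
  i= 2: D-V =  8 → I
  i= 3: I-S = 16 → Q
  i= 4: G-Z =  7 → H
  i= 5: Y-Q =  8 → I
  i= 6: U-E = 16 → Q
  i= 7: R-K =  7 → H
  i= 8: Y-Q =  8 → I
  i= 9: Z-J = 16 → Q
  i=10: V-O =  7 → H
  i=11: O-G =  8 → I
  i=12: P-Z = 16 → Q
  shifts repeat with period 3: QHI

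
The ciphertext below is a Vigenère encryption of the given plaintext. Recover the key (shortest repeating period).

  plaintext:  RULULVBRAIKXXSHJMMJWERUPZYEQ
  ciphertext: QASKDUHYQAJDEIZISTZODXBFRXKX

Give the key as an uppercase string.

  i= 0: Q-R = 25 → Z
  i= 1: A-U =  6 → G
  i= 2: S-L =  7 → H
  i= 3: K-U = 16 → Q
  i= 4: D-L = 18 → S
  i= 5: U-V = 25 → Z
  i= 6: H-B =  6 → G
  i= 7: Y-R =  7 → H
  i= 8: Q-A = 16 → Q
  i= 9: A-I = 18 → S
  i=10: J-K = 25 → Z
  i=11: D-X =  6 → G
  i=12: E-X =  7 → H
  i=13: I-S = 16 → Q
  i=14: Z-H = 18 → S
  i=15: I-J = 25 → Z
  i=16: S-M =  6 → G
  i=17: T-M =  7 → H
  i=18: Z-J = 16 → Q
  i=19: O-W = 18 → S
  i=20: D-E = 25 → Z
  i=21: X-R =  6 → G
  i=22: B-U =  7 → H
  i=23: F-P = 16 → Q
  i=24: R-Z = 18 → S
  i=25: X-Y = 25 → Z
  i=26: K-E =  6 → G
  i=27: X-Q =  7 → H
  shifts repeat with period 5: ZGHQS

ZGHQS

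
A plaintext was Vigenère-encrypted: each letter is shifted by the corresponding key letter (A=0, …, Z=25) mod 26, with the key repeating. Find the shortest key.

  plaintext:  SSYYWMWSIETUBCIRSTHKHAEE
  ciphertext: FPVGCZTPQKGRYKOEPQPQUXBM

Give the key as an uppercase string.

NXXIG

  i= 0: F-S = 13 → N
  i= 1: P-S = 23 → X
  i= 2: V-Y = 23 → X
  i= 3: G-Y =  8 → I
  i= 4: C-W =  6 → G
  i= 5: Z-M = 13 → N
  i= 6: T-W = 23 → X
  i= 7: P-S = 23 → X
  i= 8: Q-I =  8 → I
  i= 9: K-E =  6 → G
  i=10: G-T = 13 → N
  i=11: R-U = 23 → X
  i=12: Y-B = 23 → X
  i=13: K-C =  8 → I
  i=14: O-I =  6 → G
  i=15: E-R = 13 → N
  i=16: P-S = 23 → X
  i=17: Q-T = 23 → X
  i=18: P-H =  8 → I
  i=19: Q-K =  6 → G
  i=20: U-H = 13 → N
  i=21: X-A = 23 → X
  i=22: B-E = 23 → X
  i=23: M-E =  8 → I
  shifts repeat with period 5: NXXIG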